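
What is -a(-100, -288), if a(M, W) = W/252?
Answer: 8/7 ≈ 1.1429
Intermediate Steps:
a(M, W) = W/252 (a(M, W) = W*(1/252) = W/252)
-a(-100, -288) = -(-288)/252 = -1*(-8/7) = 8/7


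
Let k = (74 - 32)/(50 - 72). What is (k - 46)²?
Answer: 277729/121 ≈ 2295.3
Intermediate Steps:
k = -21/11 (k = 42/(-22) = 42*(-1/22) = -21/11 ≈ -1.9091)
(k - 46)² = (-21/11 - 46)² = (-527/11)² = 277729/121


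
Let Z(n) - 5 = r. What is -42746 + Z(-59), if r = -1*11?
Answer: -42752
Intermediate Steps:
r = -11
Z(n) = -6 (Z(n) = 5 - 11 = -6)
-42746 + Z(-59) = -42746 - 6 = -42752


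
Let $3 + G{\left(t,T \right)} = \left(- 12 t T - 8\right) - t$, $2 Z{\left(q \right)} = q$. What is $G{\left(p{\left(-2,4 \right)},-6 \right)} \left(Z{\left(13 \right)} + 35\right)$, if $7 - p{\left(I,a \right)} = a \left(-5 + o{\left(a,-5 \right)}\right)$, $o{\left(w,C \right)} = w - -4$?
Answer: $-15189$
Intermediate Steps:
$o{\left(w,C \right)} = 4 + w$ ($o{\left(w,C \right)} = w + 4 = 4 + w$)
$Z{\left(q \right)} = \frac{q}{2}$
$p{\left(I,a \right)} = 7 - a \left(-1 + a\right)$ ($p{\left(I,a \right)} = 7 - a \left(-5 + \left(4 + a\right)\right) = 7 - a \left(-1 + a\right)$)
$G{\left(t,T \right)} = -11 - t - 12 T t$ ($G{\left(t,T \right)} = -3 - \left(8 + t - - 12 t T\right) = -3 - \left(8 + t + 12 T t\right) = -11 - t - 12 T t$)
$G{\left(p{\left(-2,4 \right)},-6 \right)} \left(Z{\left(13 \right)} + 35\right) = \left(-11 - \left(7 + 4 - 4^{2}\right) - - 72 \left(7 + 4 - 4^{2}\right)\right) \left(\frac{1}{2} \cdot 13 + 35\right) = \left(-11 - \left(7 + 4 - 16\right) - - 72 \left(7 + 4 - 16\right)\right) \left(\frac{13}{2} + 35\right) = \left(-11 - \left(7 + 4 - 16\right) - - 72 \left(7 + 4 - 16\right)\right) \frac{83}{2} = \left(-11 - -5 - \left(-72\right) \left(-5\right)\right) \frac{83}{2} = \left(-11 + 5 - 360\right) \frac{83}{2} = \left(-366\right) \frac{83}{2} = -15189$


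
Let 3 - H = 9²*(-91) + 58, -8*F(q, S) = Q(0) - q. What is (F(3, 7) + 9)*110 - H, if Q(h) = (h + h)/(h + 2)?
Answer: -25139/4 ≈ -6284.8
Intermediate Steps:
Q(h) = 2*h/(2 + h) (Q(h) = (2*h)/(2 + h) = 2*h/(2 + h))
F(q, S) = q/8 (F(q, S) = -(2*0/(2 + 0) - q)/8 = -(2*0/2 - q)/8 = -(2*0*(½) - q)/8 = -(0 - q)/8 = -(-1)*q/8 = q/8)
H = 7316 (H = 3 - (9²*(-91) + 58) = 3 - (81*(-91) + 58) = 3 - (-7371 + 58) = 3 - 1*(-7313) = 3 + 7313 = 7316)
(F(3, 7) + 9)*110 - H = ((⅛)*3 + 9)*110 - 1*7316 = (3/8 + 9)*110 - 7316 = (75/8)*110 - 7316 = 4125/4 - 7316 = -25139/4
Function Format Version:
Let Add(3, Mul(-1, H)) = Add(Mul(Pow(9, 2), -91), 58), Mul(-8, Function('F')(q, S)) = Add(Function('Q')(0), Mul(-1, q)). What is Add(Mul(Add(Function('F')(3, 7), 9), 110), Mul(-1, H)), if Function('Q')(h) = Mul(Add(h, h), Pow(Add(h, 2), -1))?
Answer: Rational(-25139, 4) ≈ -6284.8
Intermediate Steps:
Function('Q')(h) = Mul(2, h, Pow(Add(2, h), -1)) (Function('Q')(h) = Mul(Mul(2, h), Pow(Add(2, h), -1)) = Mul(2, h, Pow(Add(2, h), -1)))
Function('F')(q, S) = Mul(Rational(1, 8), q) (Function('F')(q, S) = Mul(Rational(-1, 8), Add(Mul(2, 0, Pow(Add(2, 0), -1)), Mul(-1, q))) = Mul(Rational(-1, 8), Add(Mul(2, 0, Pow(2, -1)), Mul(-1, q))) = Mul(Rational(-1, 8), Add(Mul(2, 0, Rational(1, 2)), Mul(-1, q))) = Mul(Rational(-1, 8), Add(0, Mul(-1, q))) = Mul(Rational(-1, 8), Mul(-1, q)) = Mul(Rational(1, 8), q))
H = 7316 (H = Add(3, Mul(-1, Add(Mul(Pow(9, 2), -91), 58))) = Add(3, Mul(-1, Add(Mul(81, -91), 58))) = Add(3, Mul(-1, Add(-7371, 58))) = Add(3, Mul(-1, -7313)) = Add(3, 7313) = 7316)
Add(Mul(Add(Function('F')(3, 7), 9), 110), Mul(-1, H)) = Add(Mul(Add(Mul(Rational(1, 8), 3), 9), 110), Mul(-1, 7316)) = Add(Mul(Add(Rational(3, 8), 9), 110), -7316) = Add(Mul(Rational(75, 8), 110), -7316) = Add(Rational(4125, 4), -7316) = Rational(-25139, 4)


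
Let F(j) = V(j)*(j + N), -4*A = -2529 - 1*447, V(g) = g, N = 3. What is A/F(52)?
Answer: 186/715 ≈ 0.26014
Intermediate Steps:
A = 744 (A = -(-2529 - 1*447)/4 = -(-2529 - 447)/4 = -1/4*(-2976) = 744)
F(j) = j*(3 + j) (F(j) = j*(j + 3) = j*(3 + j))
A/F(52) = 744/((52*(3 + 52))) = 744/((52*55)) = 744/2860 = 744*(1/2860) = 186/715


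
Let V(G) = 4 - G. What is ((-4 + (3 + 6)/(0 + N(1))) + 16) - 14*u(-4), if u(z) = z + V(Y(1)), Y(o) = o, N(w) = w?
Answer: 35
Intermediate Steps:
u(z) = 3 + z (u(z) = z + (4 - 1*1) = z + (4 - 1) = z + 3 = 3 + z)
((-4 + (3 + 6)/(0 + N(1))) + 16) - 14*u(-4) = ((-4 + (3 + 6)/(0 + 1)) + 16) - 14*(3 - 4) = ((-4 + 9/1) + 16) - 14*(-1) = ((-4 + 9*1) + 16) + 14 = ((-4 + 9) + 16) + 14 = (5 + 16) + 14 = 21 + 14 = 35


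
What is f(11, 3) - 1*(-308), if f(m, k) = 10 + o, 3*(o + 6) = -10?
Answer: 926/3 ≈ 308.67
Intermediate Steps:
o = -28/3 (o = -6 + (⅓)*(-10) = -6 - 10/3 = -28/3 ≈ -9.3333)
f(m, k) = ⅔ (f(m, k) = 10 - 28/3 = ⅔)
f(11, 3) - 1*(-308) = ⅔ - 1*(-308) = ⅔ + 308 = 926/3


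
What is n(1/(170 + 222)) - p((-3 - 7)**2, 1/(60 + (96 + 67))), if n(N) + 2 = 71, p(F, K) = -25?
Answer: 94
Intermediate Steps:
n(N) = 69 (n(N) = -2 + 71 = 69)
n(1/(170 + 222)) - p((-3 - 7)**2, 1/(60 + (96 + 67))) = 69 - 1*(-25) = 69 + 25 = 94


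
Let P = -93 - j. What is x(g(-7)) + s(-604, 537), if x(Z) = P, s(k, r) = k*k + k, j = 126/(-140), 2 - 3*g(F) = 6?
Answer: 3641199/10 ≈ 3.6412e+5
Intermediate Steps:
g(F) = -4/3 (g(F) = ⅔ - ⅓*6 = ⅔ - 2 = -4/3)
j = -9/10 (j = 126*(-1/140) = -9/10 ≈ -0.90000)
P = -921/10 (P = -93 - 1*(-9/10) = -93 + 9/10 = -921/10 ≈ -92.100)
s(k, r) = k + k² (s(k, r) = k² + k = k + k²)
x(Z) = -921/10
x(g(-7)) + s(-604, 537) = -921/10 - 604*(1 - 604) = -921/10 - 604*(-603) = -921/10 + 364212 = 3641199/10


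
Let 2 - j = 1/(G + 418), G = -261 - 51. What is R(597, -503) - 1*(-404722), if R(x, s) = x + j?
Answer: 42964025/106 ≈ 4.0532e+5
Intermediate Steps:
G = -312
j = 211/106 (j = 2 - 1/(-312 + 418) = 2 - 1/106 = 211/106 ≈ 1.9906)
R(x, s) = 211/106 + x (R(x, s) = x + 211/106 = 211/106 + x)
R(597, -503) - 1*(-404722) = (211/106 + 597) - 1*(-404722) = 63493/106 + 404722 = 42964025/106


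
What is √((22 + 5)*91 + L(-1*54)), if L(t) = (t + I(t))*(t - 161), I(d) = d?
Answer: 9*√317 ≈ 160.24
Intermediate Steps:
L(t) = 2*t*(-161 + t) (L(t) = (t + t)*(t - 161) = (2*t)*(-161 + t) = 2*t*(-161 + t))
√((22 + 5)*91 + L(-1*54)) = √((22 + 5)*91 + 2*(-1*54)*(-161 - 1*54)) = √(27*91 + 2*(-54)*(-161 - 54)) = √(2457 + 2*(-54)*(-215)) = √(2457 + 23220) = √25677 = 9*√317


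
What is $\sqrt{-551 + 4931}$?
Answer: $2 \sqrt{1095} \approx 66.182$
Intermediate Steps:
$\sqrt{-551 + 4931} = \sqrt{4380} = 2 \sqrt{1095}$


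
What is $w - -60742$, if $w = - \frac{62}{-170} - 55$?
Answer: $\frac{5158426}{85} \approx 60687.0$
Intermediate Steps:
$w = - \frac{4644}{85}$ ($w = \left(-62\right) \left(- \frac{1}{170}\right) - 55 = \frac{31}{85} - 55 = - \frac{4644}{85} \approx -54.635$)
$w - -60742 = - \frac{4644}{85} - -60742 = - \frac{4644}{85} + 60742 = \frac{5158426}{85}$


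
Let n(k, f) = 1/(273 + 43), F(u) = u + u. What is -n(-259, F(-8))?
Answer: -1/316 ≈ -0.0031646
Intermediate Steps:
F(u) = 2*u
n(k, f) = 1/316
-n(-259, F(-8)) = -1*1/316 = -1/316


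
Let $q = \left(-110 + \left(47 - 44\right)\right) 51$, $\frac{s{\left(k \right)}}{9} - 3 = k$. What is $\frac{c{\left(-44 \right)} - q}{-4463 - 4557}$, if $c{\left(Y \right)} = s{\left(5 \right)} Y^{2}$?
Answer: $- \frac{144849}{9020} \approx -16.059$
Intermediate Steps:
$s{\left(k \right)} = 27 + 9 k$
$q = -5457$ ($q = \left(-110 + 3\right) 51 = \left(-107\right) 51 = -5457$)
$c{\left(Y \right)} = 72 Y^{2}$ ($c{\left(Y \right)} = \left(27 + 9 \cdot 5\right) Y^{2} = \left(27 + 45\right) Y^{2} = 72 Y^{2}$)
$\frac{c{\left(-44 \right)} - q}{-4463 - 4557} = \frac{72 \left(-44\right)^{2} - -5457}{-4463 - 4557} = \frac{72 \cdot 1936 + 5457}{-9020} = \left(139392 + 5457\right) \left(- \frac{1}{9020}\right) = 144849 \left(- \frac{1}{9020}\right) = - \frac{144849}{9020}$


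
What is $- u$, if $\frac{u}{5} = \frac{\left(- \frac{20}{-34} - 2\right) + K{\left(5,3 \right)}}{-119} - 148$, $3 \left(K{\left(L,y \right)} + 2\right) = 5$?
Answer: $\frac{4490615}{6069} \approx 739.93$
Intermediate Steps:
$K{\left(L,y \right)} = - \frac{1}{3}$ ($K{\left(L,y \right)} = -2 + \frac{1}{3} \cdot 5 = -2 + \frac{5}{3} = - \frac{1}{3}$)
$u = - \frac{4490615}{6069}$ ($u = 5 \left(\frac{\left(- \frac{20}{-34} - 2\right) - \frac{1}{3}}{-119} - 148\right) = 5 \left(- \frac{\left(\left(-20\right) \left(- \frac{1}{34}\right) - 2\right) - \frac{1}{3}}{119} - 148\right) = 5 \left(- \frac{\left(\frac{10}{17} - 2\right) - \frac{1}{3}}{119} - 148\right) = 5 \left(- \frac{- \frac{24}{17} - \frac{1}{3}}{119} - 148\right) = 5 \left(\left(- \frac{1}{119}\right) \left(- \frac{89}{51}\right) - 148\right) = 5 \left(\frac{89}{6069} - 148\right) = 5 \left(- \frac{898123}{6069}\right) = - \frac{4490615}{6069} \approx -739.93$)
$- u = \left(-1\right) \left(- \frac{4490615}{6069}\right) = \frac{4490615}{6069}$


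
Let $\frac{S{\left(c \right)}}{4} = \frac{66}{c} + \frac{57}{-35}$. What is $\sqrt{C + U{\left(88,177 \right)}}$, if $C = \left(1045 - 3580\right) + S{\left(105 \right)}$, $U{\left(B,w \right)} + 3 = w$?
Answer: $i \sqrt{2365} \approx 48.631 i$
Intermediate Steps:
$S{\left(c \right)} = - \frac{228}{35} + \frac{264}{c}$ ($S{\left(c \right)} = 4 \left(\frac{66}{c} + \frac{57}{-35}\right) = 4 \left(\frac{66}{c} + 57 \left(- \frac{1}{35}\right)\right) = 4 \left(\frac{66}{c} - \frac{57}{35}\right) = 4 \left(- \frac{57}{35} + \frac{66}{c}\right) = - \frac{228}{35} + \frac{264}{c}$)
$U{\left(B,w \right)} = -3 + w$
$C = -2539$ ($C = \left(1045 - 3580\right) - \left(\frac{228}{35} - \frac{264}{105}\right) = -2535 + \left(- \frac{228}{35} + 264 \cdot \frac{1}{105}\right) = -2535 + \left(- \frac{228}{35} + \frac{88}{35}\right) = -2535 - 4 = -2539$)
$\sqrt{C + U{\left(88,177 \right)}} = \sqrt{-2539 + \left(-3 + 177\right)} = \sqrt{-2539 + 174} = \sqrt{-2365} = i \sqrt{2365}$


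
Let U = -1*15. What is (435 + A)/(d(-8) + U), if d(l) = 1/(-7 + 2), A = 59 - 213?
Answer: -1405/76 ≈ -18.487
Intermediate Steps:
A = -154
U = -15
d(l) = -⅕ (d(l) = 1/(-5) = -⅕)
(435 + A)/(d(-8) + U) = (435 - 154)/(-⅕ - 15) = 281/(-76/5) = 281*(-5/76) = -1405/76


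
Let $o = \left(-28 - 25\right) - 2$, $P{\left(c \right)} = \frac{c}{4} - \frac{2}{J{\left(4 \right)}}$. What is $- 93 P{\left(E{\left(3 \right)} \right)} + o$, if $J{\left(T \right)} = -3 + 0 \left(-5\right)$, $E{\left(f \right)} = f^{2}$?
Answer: $- \frac{1305}{4} \approx -326.25$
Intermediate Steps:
$J{\left(T \right)} = -3$ ($J{\left(T \right)} = -3 + 0 = -3$)
$P{\left(c \right)} = \frac{2}{3} + \frac{c}{4}$ ($P{\left(c \right)} = \frac{c}{4} - \frac{2}{-3} = c \frac{1}{4} - - \frac{2}{3} = \frac{c}{4} + \frac{2}{3} = \frac{2}{3} + \frac{c}{4}$)
$o = -55$ ($o = -53 - 2 = -55$)
$- 93 P{\left(E{\left(3 \right)} \right)} + o = - 93 \left(\frac{2}{3} + \frac{3^{2}}{4}\right) - 55 = - 93 \left(\frac{2}{3} + \frac{1}{4} \cdot 9\right) - 55 = - 93 \left(\frac{2}{3} + \frac{9}{4}\right) - 55 = \left(-93\right) \frac{35}{12} - 55 = - \frac{1085}{4} - 55 = - \frac{1305}{4}$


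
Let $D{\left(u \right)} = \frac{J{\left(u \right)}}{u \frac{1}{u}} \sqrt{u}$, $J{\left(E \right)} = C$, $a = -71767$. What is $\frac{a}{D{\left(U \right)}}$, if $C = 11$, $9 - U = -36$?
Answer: $- \frac{71767 \sqrt{5}}{165} \approx -972.58$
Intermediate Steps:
$U = 45$ ($U = 9 - -36 = 9 + 36 = 45$)
$J{\left(E \right)} = 11$
$D{\left(u \right)} = 11 \sqrt{u}$ ($D{\left(u \right)} = \frac{11}{u \frac{1}{u}} \sqrt{u} = \frac{11}{1} \sqrt{u} = 11 \cdot 1 \sqrt{u} = 11 \sqrt{u}$)
$\frac{a}{D{\left(U \right)}} = - \frac{71767}{11 \sqrt{45}} = - \frac{71767}{11 \cdot 3 \sqrt{5}} = - \frac{71767}{33 \sqrt{5}} = - 71767 \frac{\sqrt{5}}{165} = - \frac{71767 \sqrt{5}}{165}$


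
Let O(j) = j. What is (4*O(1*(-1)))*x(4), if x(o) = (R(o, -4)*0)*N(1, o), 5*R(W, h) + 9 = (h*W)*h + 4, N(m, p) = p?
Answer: 0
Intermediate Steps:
R(W, h) = -1 + W*h²/5 (R(W, h) = -9/5 + ((h*W)*h + 4)/5 = -9/5 + ((W*h)*h + 4)/5 = -9/5 + (W*h² + 4)/5 = -9/5 + (4 + W*h²)/5 = -9/5 + (⅘ + W*h²/5) = -1 + W*h²/5)
x(o) = 0 (x(o) = ((-1 + (⅕)*o*(-4)²)*0)*o = ((-1 + (⅕)*o*16)*0)*o = ((-1 + 16*o/5)*0)*o = 0*o = 0)
(4*O(1*(-1)))*x(4) = (4*(1*(-1)))*0 = (4*(-1))*0 = -4*0 = 0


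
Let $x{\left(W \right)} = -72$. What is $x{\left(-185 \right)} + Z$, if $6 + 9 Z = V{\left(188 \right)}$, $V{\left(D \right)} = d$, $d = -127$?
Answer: $- \frac{781}{9} \approx -86.778$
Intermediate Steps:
$V{\left(D \right)} = -127$
$Z = - \frac{133}{9}$ ($Z = - \frac{2}{3} + \frac{1}{9} \left(-127\right) = - \frac{2}{3} - \frac{127}{9} = - \frac{133}{9} \approx -14.778$)
$x{\left(-185 \right)} + Z = -72 - \frac{133}{9} = - \frac{781}{9}$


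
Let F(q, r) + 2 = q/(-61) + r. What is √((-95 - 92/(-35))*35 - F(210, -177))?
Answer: 6*I*√315309/61 ≈ 55.232*I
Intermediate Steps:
F(q, r) = -2 + r - q/61 (F(q, r) = -2 + (q/(-61) + r) = -2 + (q*(-1/61) + r) = -2 + (-q/61 + r) = -2 + (r - q/61) = -2 + r - q/61)
√((-95 - 92/(-35))*35 - F(210, -177)) = √((-95 - 92/(-35))*35 - (-2 - 177 - 1/61*210)) = √((-95 - 92*(-1/35))*35 - (-2 - 177 - 210/61)) = √((-95 + 92/35)*35 - 1*(-11129/61)) = √(-3233/35*35 + 11129/61) = √(-3233 + 11129/61) = √(-186084/61) = 6*I*√315309/61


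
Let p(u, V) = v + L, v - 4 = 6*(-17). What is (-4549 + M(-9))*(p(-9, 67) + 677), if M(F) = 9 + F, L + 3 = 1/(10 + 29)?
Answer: -102193285/39 ≈ -2.6203e+6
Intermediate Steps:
L = -116/39 (L = -3 + 1/(10 + 29) = -3 + 1/39 = -116/39 ≈ -2.9744)
v = -98 (v = 4 + 6*(-17) = 4 - 102 = -98)
p(u, V) = -3938/39 (p(u, V) = -98 - 116/39 = -3938/39)
(-4549 + M(-9))*(p(-9, 67) + 677) = (-4549 + (9 - 9))*(-3938/39 + 677) = (-4549 + 0)*(22465/39) = -4549*22465/39 = -102193285/39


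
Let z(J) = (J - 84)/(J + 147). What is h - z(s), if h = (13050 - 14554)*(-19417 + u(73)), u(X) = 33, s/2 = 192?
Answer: 5160175772/177 ≈ 2.9154e+7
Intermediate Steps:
s = 384 (s = 2*192 = 384)
z(J) = (-84 + J)/(147 + J)
h = 29153536 (h = (13050 - 14554)*(-19417 + 33) = -1504*(-19384) = 29153536)
h - z(s) = 29153536 - (-84 + 384)/(147 + 384) = 29153536 - 300/531 = 29153536 - 1*100/177 = 29153536 - 100/177 = 5160175772/177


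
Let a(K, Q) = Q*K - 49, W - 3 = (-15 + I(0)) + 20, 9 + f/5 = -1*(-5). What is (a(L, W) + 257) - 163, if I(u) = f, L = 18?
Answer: -171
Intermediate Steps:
f = -20 (f = -45 + 5*(-1*(-5)) = -45 + 5*5 = -45 + 25 = -20)
I(u) = -20
W = -12 (W = 3 + ((-15 - 20) + 20) = 3 + (-35 + 20) = 3 - 15 = -12)
a(K, Q) = -49 + K*Q (a(K, Q) = K*Q - 49 = -49 + K*Q)
(a(L, W) + 257) - 163 = ((-49 + 18*(-12)) + 257) - 163 = ((-49 - 216) + 257) - 163 = (-265 + 257) - 163 = -8 - 163 = -171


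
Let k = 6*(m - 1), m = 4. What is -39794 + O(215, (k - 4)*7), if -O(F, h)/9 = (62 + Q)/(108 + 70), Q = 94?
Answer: -3542368/89 ≈ -39802.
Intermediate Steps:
k = 18 (k = 6*(4 - 1) = 6*3 = 18)
O(F, h) = -702/89 (O(F, h) = -9*(62 + 94)/(108 + 70) = -1404/178 = -9*78/89 = -702/89)
-39794 + O(215, (k - 4)*7) = -39794 - 702/89 = -3542368/89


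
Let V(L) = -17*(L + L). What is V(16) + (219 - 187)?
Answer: -512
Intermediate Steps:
V(L) = -34*L
V(16) + (219 - 187) = -34*16 + (219 - 187) = -544 + 32 = -512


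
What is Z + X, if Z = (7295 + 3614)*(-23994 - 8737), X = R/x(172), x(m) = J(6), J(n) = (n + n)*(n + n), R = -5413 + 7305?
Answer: -12854248771/36 ≈ -3.5706e+8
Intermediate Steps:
R = 1892
J(n) = 4*n**2 (J(n) = (2*n)*(2*n) = 4*n**2)
x(m) = 144 (x(m) = 4*6**2 = 4*36 = 144)
X = 473/36 (X = 1892/144 = 1892*(1/144) = 473/36 ≈ 13.139)
Z = -357062479 (Z = 10909*(-32731) = -357062479)
Z + X = -357062479 + 473/36 = -12854248771/36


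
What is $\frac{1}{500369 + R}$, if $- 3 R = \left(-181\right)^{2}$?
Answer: $\frac{3}{1468346} \approx 2.0431 \cdot 10^{-6}$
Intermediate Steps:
$R = - \frac{32761}{3}$ ($R = - \frac{\left(-181\right)^{2}}{3} = \left(- \frac{1}{3}\right) 32761 = - \frac{32761}{3} \approx -10920.0$)
$\frac{1}{500369 + R} = \frac{1}{500369 - \frac{32761}{3}} = \frac{1}{\frac{1468346}{3}} = \frac{3}{1468346}$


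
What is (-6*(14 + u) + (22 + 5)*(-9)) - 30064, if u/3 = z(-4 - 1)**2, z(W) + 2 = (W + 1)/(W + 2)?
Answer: -30399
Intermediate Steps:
z(W) = -2 + (1 + W)/(2 + W) (z(W) = -2 + (W + 1)/(W + 2) = -2 + (1 + W)/(2 + W))
u = 4/3 (u = 3*((-3 - (-4 - 1))/(2 + (-4 - 1)))**2 = 3*((-3 - 1*(-5))/(2 - 5))**2 = 3*((-3 + 5)/(-3))**2 = 3*(-1/3*2)**2 = 3*(-2/3)**2 = 3*(4/9) = 4/3 ≈ 1.3333)
(-6*(14 + u) + (22 + 5)*(-9)) - 30064 = (-6*(14 + 4/3) + (22 + 5)*(-9)) - 30064 = (-6*46/3 + 27*(-9)) - 30064 = (-92 - 243) - 30064 = -335 - 30064 = -30399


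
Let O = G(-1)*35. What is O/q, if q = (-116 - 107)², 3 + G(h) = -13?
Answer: -560/49729 ≈ -0.011261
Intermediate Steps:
G(h) = -16 (G(h) = -3 - 13 = -16)
q = 49729 (q = (-223)² = 49729)
O = -560 (O = -16*35 = -560)
O/q = -560/49729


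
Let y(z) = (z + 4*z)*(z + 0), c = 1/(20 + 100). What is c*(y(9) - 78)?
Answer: 109/40 ≈ 2.7250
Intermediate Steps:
c = 1/120 ≈ 0.0083333
y(z) = 5*z² (y(z) = (5*z)*z = 5*z²)
c*(y(9) - 78) = (5*9² - 78)/120 = (5*81 - 78)/120 = (405 - 78)/120 = (1/120)*327 = 109/40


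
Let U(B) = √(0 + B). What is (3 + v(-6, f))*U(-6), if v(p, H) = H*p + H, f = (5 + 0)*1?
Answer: -22*I*√6 ≈ -53.889*I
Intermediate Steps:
U(B) = √B
f = 5 (f = 5*1 = 5)
v(p, H) = H + H*p
(3 + v(-6, f))*U(-6) = (3 + 5*(1 - 6))*√(-6) = (3 + 5*(-5))*(I*√6) = (3 - 25)*(I*√6) = -22*I*√6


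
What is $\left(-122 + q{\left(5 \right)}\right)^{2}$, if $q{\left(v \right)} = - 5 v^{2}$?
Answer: $61009$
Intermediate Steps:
$\left(-122 + q{\left(5 \right)}\right)^{2} = \left(-122 - 5 \cdot 5^{2}\right)^{2} = \left(-122 - 125\right)^{2} = \left(-247\right)^{2} = 61009$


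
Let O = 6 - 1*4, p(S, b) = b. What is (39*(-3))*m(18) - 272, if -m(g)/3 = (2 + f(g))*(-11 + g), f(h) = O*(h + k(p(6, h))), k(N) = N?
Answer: 181546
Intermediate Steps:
O = 2 (O = 6 - 4 = 2)
f(h) = 4*h (f(h) = 2*(h + h) = 2*(2*h) = 4*h)
m(g) = -3*(-11 + g)*(2 + 4*g) (m(g) = -3*(2 + 4*g)*(-11 + g) = -3*(-11 + g)*(2 + 4*g))
(39*(-3))*m(18) - 272 = (39*(-3))*(66 - 12*18² + 126*18) - 272 = -117*(66 - 12*324 + 2268) - 272 = -117*(66 - 3888 + 2268) - 272 = -117*(-1554) - 272 = 181818 - 272 = 181546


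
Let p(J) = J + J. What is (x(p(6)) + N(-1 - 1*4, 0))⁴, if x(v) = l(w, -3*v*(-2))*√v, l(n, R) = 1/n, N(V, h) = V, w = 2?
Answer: (5 - √3)⁴ ≈ 114.05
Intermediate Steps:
p(J) = 2*J
x(v) = √v/2
(x(p(6)) + N(-1 - 1*4, 0))⁴ = (√(2*6)/2 + (-1 - 1*4))⁴ = (√12/2 + (-1 - 4))⁴ = ((2*√3)/2 - 5)⁴ = (√3 - 5)⁴ = (-5 + √3)⁴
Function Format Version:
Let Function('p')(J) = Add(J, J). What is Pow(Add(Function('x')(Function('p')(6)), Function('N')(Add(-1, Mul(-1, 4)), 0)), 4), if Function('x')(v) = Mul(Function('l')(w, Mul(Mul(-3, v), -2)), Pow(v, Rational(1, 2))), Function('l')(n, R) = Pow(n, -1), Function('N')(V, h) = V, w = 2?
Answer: Pow(Add(5, Mul(-1, Pow(3, Rational(1, 2)))), 4) ≈ 114.05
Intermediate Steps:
Function('p')(J) = Mul(2, J)
Function('x')(v) = Mul(Rational(1, 2), Pow(v, Rational(1, 2))) (Function('x')(v) = Mul(Pow(2, -1), Pow(v, Rational(1, 2))) = Mul(Rational(1, 2), Pow(v, Rational(1, 2))))
Pow(Add(Function('x')(Function('p')(6)), Function('N')(Add(-1, Mul(-1, 4)), 0)), 4) = Pow(Add(Mul(Rational(1, 2), Pow(Mul(2, 6), Rational(1, 2))), Add(-1, Mul(-1, 4))), 4) = Pow(Add(Mul(Rational(1, 2), Pow(12, Rational(1, 2))), Add(-1, -4)), 4) = Pow(Add(Mul(Rational(1, 2), Mul(2, Pow(3, Rational(1, 2)))), -5), 4) = Pow(Add(Pow(3, Rational(1, 2)), -5), 4) = Pow(Add(-5, Pow(3, Rational(1, 2))), 4)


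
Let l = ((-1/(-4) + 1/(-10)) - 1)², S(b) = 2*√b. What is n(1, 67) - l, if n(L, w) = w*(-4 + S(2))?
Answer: -107489/400 + 134*√2 ≈ -79.218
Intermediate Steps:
n(L, w) = w*(-4 + 2*√2)
l = 289/400 (l = ((-1*(-¼) + 1*(-⅒)) - 1)² = ((¼ - ⅒) - 1)² = (3/20 - 1)² = (-17/20)² = 289/400 ≈ 0.72250)
n(1, 67) - l = 2*67*(-2 + √2) - 1*289/400 = (-268 + 134*√2) - 289/400 = -107489/400 + 134*√2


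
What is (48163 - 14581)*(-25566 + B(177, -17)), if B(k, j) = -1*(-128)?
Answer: -854258916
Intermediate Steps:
B(k, j) = 128
(48163 - 14581)*(-25566 + B(177, -17)) = (48163 - 14581)*(-25566 + 128) = 33582*(-25438) = -854258916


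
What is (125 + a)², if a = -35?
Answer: 8100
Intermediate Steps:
(125 + a)² = (125 - 35)² = 90² = 8100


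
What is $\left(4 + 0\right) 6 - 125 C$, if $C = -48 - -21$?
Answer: $3399$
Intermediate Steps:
$C = -27$ ($C = -48 + 21 = -27$)
$\left(4 + 0\right) 6 - 125 C = \left(4 + 0\right) 6 - -3375 = 4 \cdot 6 + 3375 = 24 + 3375 = 3399$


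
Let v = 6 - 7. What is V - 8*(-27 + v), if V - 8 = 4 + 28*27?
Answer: 992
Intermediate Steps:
v = -1
V = 768 (V = 8 + (4 + 28*27) = 8 + (4 + 756) = 8 + 760 = 768)
V - 8*(-27 + v) = 768 - 8*(-27 - 1) = 768 - 8*(-28) = 768 + 224 = 992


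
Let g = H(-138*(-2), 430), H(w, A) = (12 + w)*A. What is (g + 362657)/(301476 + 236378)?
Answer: 486497/537854 ≈ 0.90452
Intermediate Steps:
H(w, A) = A*(12 + w)
g = 123840 (g = 430*(12 - 138*(-2)) = 430*(12 + 276) = 430*288 = 123840)
(g + 362657)/(301476 + 236378) = (123840 + 362657)/(301476 + 236378) = 486497/537854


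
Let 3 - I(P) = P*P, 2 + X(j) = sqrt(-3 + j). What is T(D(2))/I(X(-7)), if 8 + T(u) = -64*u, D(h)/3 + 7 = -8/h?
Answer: 18936/241 - 8416*I*sqrt(10)/241 ≈ 78.573 - 110.43*I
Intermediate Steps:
X(j) = -2 + sqrt(-3 + j)
D(h) = -21 - 24/h (D(h) = -21 + 3*(-8/h) = -21 - 24/h)
T(u) = -8 - 64*u
I(P) = 3 - P**2 (I(P) = 3 - P*P = 3 - P**2)
T(D(2))/I(X(-7)) = (-8 - 64*(-21 - 24/2))/(3 - (-2 + sqrt(-3 - 7))**2) = (-8 - 64*(-21 - 24*1/2))/(3 - (-2 + sqrt(-10))**2) = (-8 - 64*(-21 - 12))/(3 - (-2 + I*sqrt(10))**2) = (-8 - 64*(-33))/(3 - (-2 + I*sqrt(10))**2) = (-8 + 2112)/(3 - (-2 + I*sqrt(10))**2) = 2104/(3 - (-2 + I*sqrt(10))**2)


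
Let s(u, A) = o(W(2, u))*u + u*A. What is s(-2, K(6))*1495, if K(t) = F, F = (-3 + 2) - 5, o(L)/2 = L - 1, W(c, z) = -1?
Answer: 29900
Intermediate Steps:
o(L) = -2 + 2*L (o(L) = 2*(L - 1) = 2*(-1 + L) = -2 + 2*L)
F = -6 (F = -1 - 5 = -6)
K(t) = -6
s(u, A) = -4*u + A*u (s(u, A) = (-2 + 2*(-1))*u + u*A = (-2 - 2)*u + A*u = -4*u + A*u)
s(-2, K(6))*1495 = -2*(-4 - 6)*1495 = -2*(-10)*1495 = 20*1495 = 29900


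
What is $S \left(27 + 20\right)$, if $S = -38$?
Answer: $-1786$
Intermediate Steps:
$S \left(27 + 20\right) = - 38 \left(27 + 20\right) = \left(-38\right) 47 = -1786$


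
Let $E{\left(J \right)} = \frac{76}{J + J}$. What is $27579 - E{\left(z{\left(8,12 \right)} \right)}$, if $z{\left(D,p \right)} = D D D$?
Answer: $\frac{7060205}{256} \approx 27579.0$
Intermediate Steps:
$z{\left(D,p \right)} = D^{3}$ ($z{\left(D,p \right)} = D^{2} D = D^{3}$)
$E{\left(J \right)} = \frac{38}{J}$ ($E{\left(J \right)} = \frac{76}{2 J} = 76 \frac{1}{2 J} = \frac{38}{J}$)
$27579 - E{\left(z{\left(8,12 \right)} \right)} = 27579 - \frac{38}{8^{3}} = 27579 - \frac{38}{512} = 27579 - 38 \cdot \frac{1}{512} = 27579 - \frac{19}{256} = \frac{7060205}{256}$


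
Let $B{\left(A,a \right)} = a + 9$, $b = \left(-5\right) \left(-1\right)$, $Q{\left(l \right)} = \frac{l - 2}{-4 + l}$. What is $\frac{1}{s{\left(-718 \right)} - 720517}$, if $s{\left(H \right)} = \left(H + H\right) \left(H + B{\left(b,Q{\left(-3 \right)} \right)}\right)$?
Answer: $\frac{7}{2076069} \approx 3.3718 \cdot 10^{-6}$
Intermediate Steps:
$Q{\left(l \right)} = \frac{-2 + l}{-4 + l}$
$b = 5$
$B{\left(A,a \right)} = 9 + a$
$s{\left(H \right)} = 2 H \left(\frac{68}{7} + H\right)$ ($s{\left(H \right)} = \left(H + H\right) \left(H + \left(9 + \frac{-2 - 3}{-4 - 3}\right)\right) = 2 H \left(H + \left(9 + \frac{1}{-7} \left(-5\right)\right)\right) = 2 H \left(H + \left(9 - - \frac{5}{7}\right)\right) = 2 H \left(H + \left(9 + \frac{5}{7}\right)\right) = 2 H \left(H + \frac{68}{7}\right) = 2 H \left(\frac{68}{7} + H\right)$)
$\frac{1}{s{\left(-718 \right)} - 720517} = \frac{1}{\frac{2}{7} \left(-718\right) \left(68 + 7 \left(-718\right)\right) - 720517} = \frac{1}{\frac{2}{7} \left(-718\right) \left(68 - 5026\right) - 720517} = \frac{1}{\frac{2}{7} \left(-718\right) \left(-4958\right) - 720517} = \frac{1}{\frac{7119688}{7} - 720517} = \frac{1}{\frac{2076069}{7}} = \frac{7}{2076069}$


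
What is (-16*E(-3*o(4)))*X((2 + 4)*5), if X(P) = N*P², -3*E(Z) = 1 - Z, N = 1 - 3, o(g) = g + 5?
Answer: -268800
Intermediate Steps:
o(g) = 5 + g
N = -2
E(Z) = -⅓ + Z/3 (E(Z) = -(1 - Z)/3 = -⅓ + Z/3)
X(P) = -2*P²
(-16*E(-3*o(4)))*X((2 + 4)*5) = (-16*(-⅓ + (-3*(5 + 4))/3))*(-2*25*(2 + 4)²) = (-16*(-⅓ + (-3*9)/3))*(-2*(6*5)²) = (-16*(-⅓ + (⅓)*(-27)))*(-2*30²) = (-16*(-⅓ - 9))*(-2*900) = -16*(-28/3)*(-1800) = (448/3)*(-1800) = -268800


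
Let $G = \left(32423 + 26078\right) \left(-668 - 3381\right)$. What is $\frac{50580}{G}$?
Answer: $- \frac{50580}{236870549} \approx -0.00021353$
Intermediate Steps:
$G = -236870549$ ($G = 58501 \left(-4049\right) = -236870549$)
$\frac{50580}{G} = \frac{50580}{-236870549} = 50580 \left(- \frac{1}{236870549}\right) = - \frac{50580}{236870549}$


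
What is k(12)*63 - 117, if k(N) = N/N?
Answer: -54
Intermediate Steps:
k(N) = 1
k(12)*63 - 117 = 1*63 - 117 = 63 - 117 = -54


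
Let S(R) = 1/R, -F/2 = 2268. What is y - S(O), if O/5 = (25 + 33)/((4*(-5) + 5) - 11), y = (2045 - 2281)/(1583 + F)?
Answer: 72609/428185 ≈ 0.16957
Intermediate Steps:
F = -4536 (F = -2*2268 = -4536)
y = 236/2953 (y = (2045 - 2281)/(1583 - 4536) = -236/(-2953) = -236*(-1/2953) = 236/2953 ≈ 0.079919)
O = -145/13 (O = 5*((25 + 33)/((4*(-5) + 5) - 11)) = 5*(58/((-20 + 5) - 11)) = 5*(58/(-15 - 11)) = 5*(58/(-26)) = 5*(58*(-1/26)) = 5*(-29/13) = -145/13 ≈ -11.154)
y - S(O) = 236/2953 - 1/(-145/13) = 236/2953 - 1*(-13/145) = 236/2953 + 13/145 = 72609/428185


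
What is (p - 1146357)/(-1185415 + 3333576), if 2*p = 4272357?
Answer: 1979643/4296322 ≈ 0.46078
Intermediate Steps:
p = 4272357/2 (p = (1/2)*4272357 = 4272357/2 ≈ 2.1362e+6)
(p - 1146357)/(-1185415 + 3333576) = (4272357/2 - 1146357)/(-1185415 + 3333576) = (1979643/2)/2148161 = (1979643/2)*(1/2148161) = 1979643/4296322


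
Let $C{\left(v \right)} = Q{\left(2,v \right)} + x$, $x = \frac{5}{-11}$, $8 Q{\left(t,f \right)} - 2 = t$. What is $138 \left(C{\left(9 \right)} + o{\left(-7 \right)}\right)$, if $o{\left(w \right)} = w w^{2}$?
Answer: $- \frac{520605}{11} \approx -47328.0$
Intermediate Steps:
$Q{\left(t,f \right)} = \frac{1}{4} + \frac{t}{8}$
$x = - \frac{5}{11}$ ($x = 5 \left(- \frac{1}{11}\right) = - \frac{5}{11} \approx -0.45455$)
$o{\left(w \right)} = w^{3}$
$C{\left(v \right)} = \frac{1}{22}$ ($C{\left(v \right)} = \left(\frac{1}{4} + \frac{1}{8} \cdot 2\right) - \frac{5}{11} = \left(\frac{1}{4} + \frac{1}{4}\right) - \frac{5}{11} = \frac{1}{2} - \frac{5}{11} = \frac{1}{22}$)
$138 \left(C{\left(9 \right)} + o{\left(-7 \right)}\right) = 138 \left(\frac{1}{22} + \left(-7\right)^{3}\right) = 138 \left(\frac{1}{22} - 343\right) = 138 \left(- \frac{7545}{22}\right) = - \frac{520605}{11}$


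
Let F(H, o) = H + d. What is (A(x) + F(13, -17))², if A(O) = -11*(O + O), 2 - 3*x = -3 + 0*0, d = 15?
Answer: 676/9 ≈ 75.111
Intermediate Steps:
F(H, o) = 15 + H (F(H, o) = H + 15 = 15 + H)
x = 5/3 (x = ⅔ - (-3 + 0*0)/3 = ⅔ - (-3 + 0)/3 = ⅔ - ⅓*(-3) = ⅔ + 1 = 5/3 ≈ 1.6667)
A(O) = -22*O
(A(x) + F(13, -17))² = (-22*5/3 + (15 + 13))² = (-110/3 + 28)² = (-26/3)² = 676/9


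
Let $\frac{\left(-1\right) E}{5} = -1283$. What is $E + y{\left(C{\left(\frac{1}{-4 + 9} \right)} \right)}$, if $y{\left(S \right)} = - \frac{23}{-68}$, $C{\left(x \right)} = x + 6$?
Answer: $\frac{436243}{68} \approx 6415.3$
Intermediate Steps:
$E = 6415$ ($E = \left(-5\right) \left(-1283\right) = 6415$)
$C{\left(x \right)} = 6 + x$
$y{\left(S \right)} = \frac{23}{68}$ ($y{\left(S \right)} = \left(-23\right) \left(- \frac{1}{68}\right) = \frac{23}{68}$)
$E + y{\left(C{\left(\frac{1}{-4 + 9} \right)} \right)} = 6415 + \frac{23}{68} = \frac{436243}{68}$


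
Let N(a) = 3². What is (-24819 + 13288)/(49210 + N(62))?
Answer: -11531/49219 ≈ -0.23428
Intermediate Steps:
N(a) = 9
(-24819 + 13288)/(49210 + N(62)) = (-24819 + 13288)/(49210 + 9) = -11531/49219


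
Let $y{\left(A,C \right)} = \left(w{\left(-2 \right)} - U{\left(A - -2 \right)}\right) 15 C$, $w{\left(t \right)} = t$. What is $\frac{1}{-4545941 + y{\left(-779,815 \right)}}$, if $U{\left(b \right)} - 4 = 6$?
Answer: $- \frac{1}{4692641} \approx -2.131 \cdot 10^{-7}$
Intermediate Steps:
$U{\left(b \right)} = 10$ ($U{\left(b \right)} = 4 + 6 = 10$)
$y{\left(A,C \right)} = - 180 C$ ($y{\left(A,C \right)} = \left(-2 - 10\right) 15 C = \left(-12\right) 15 C = - 180 C$)
$\frac{1}{-4545941 + y{\left(-779,815 \right)}} = \frac{1}{-4545941 - 146700} = \frac{1}{-4692641} = - \frac{1}{4692641}$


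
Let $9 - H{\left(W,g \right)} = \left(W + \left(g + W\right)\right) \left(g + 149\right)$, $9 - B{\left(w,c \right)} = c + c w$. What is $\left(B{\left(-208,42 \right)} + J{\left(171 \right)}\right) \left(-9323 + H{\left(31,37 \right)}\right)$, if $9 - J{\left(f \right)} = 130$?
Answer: $-237961696$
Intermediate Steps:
$J{\left(f \right)} = -121$ ($J{\left(f \right)} = 9 - 130 = -121$)
$B{\left(w,c \right)} = 9 - c - c w$ ($B{\left(w,c \right)} = 9 - \left(c + c w\right) = 9 - c - c w$)
$H{\left(W,g \right)} = 9 - \left(149 + g\right) \left(g + 2 W\right)$ ($H{\left(W,g \right)} = 9 - \left(W + \left(g + W\right)\right) \left(g + 149\right) = 9 - \left(W + \left(W + g\right)\right) \left(149 + g\right) = 9 - \left(g + 2 W\right) \left(149 + g\right) = 9 - \left(149 + g\right) \left(g + 2 W\right)$)
$\left(B{\left(-208,42 \right)} + J{\left(171 \right)}\right) \left(-9323 + H{\left(31,37 \right)}\right) = \left(\left(9 - 42 - 42 \left(-208\right)\right) - 121\right) \left(-9323 - \left(16111 + 2294\right)\right) = \left(\left(9 - 42 + 8736\right) - 121\right) \left(-9323 - 18405\right) = \left(8703 - 121\right) \left(-9323 - 18405\right) = 8582 \left(-9323 - 18405\right) = 8582 \left(-27728\right) = -237961696$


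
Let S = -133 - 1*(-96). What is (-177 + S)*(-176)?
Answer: 37664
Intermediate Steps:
S = -37 (S = -133 + 96 = -37)
(-177 + S)*(-176) = (-177 - 37)*(-176) = -214*(-176) = 37664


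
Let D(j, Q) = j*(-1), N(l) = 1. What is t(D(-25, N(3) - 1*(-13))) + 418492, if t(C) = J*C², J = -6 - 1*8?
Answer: 409742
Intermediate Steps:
J = -14 (J = -6 - 8 = -14)
D(j, Q) = -j
t(C) = -14*C²
t(D(-25, N(3) - 1*(-13))) + 418492 = -14*(-1*(-25))² + 418492 = -14*25² + 418492 = -14*625 + 418492 = -8750 + 418492 = 409742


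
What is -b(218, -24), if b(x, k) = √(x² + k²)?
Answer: -10*√481 ≈ -219.32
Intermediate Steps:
b(x, k) = √(k² + x²)
-b(218, -24) = -√((-24)² + 218²) = -√(576 + 47524) = -√48100 = -10*√481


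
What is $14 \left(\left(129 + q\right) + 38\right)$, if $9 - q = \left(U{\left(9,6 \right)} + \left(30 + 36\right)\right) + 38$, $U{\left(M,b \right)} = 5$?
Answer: $938$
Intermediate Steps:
$q = -100$ ($q = 9 - \left(\left(5 + \left(30 + 36\right)\right) + 38\right) = 9 - \left(\left(5 + 66\right) + 38\right) = 9 - \left(71 + 38\right) = 9 - 109 = -100$)
$14 \left(\left(129 + q\right) + 38\right) = 14 \left(\left(129 - 100\right) + 38\right) = 14 \left(29 + 38\right) = 14 \cdot 67 = 938$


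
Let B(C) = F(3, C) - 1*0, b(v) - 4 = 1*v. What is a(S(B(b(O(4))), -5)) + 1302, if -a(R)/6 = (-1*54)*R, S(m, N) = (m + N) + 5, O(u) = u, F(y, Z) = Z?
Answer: 3894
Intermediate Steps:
b(v) = 4 + v (b(v) = 4 + 1*v = 4 + v)
B(C) = C (B(C) = C - 1*0 = C + 0 = C)
S(m, N) = 5 + N + m (S(m, N) = (N + m) + 5 = 5 + N + m)
a(R) = 324*R (a(R) = -6*(-1*54)*R = -(-324)*R = 324*R)
a(S(B(b(O(4))), -5)) + 1302 = 324*(5 - 5 + (4 + 4)) + 1302 = 324*(5 - 5 + 8) + 1302 = 324*8 + 1302 = 2592 + 1302 = 3894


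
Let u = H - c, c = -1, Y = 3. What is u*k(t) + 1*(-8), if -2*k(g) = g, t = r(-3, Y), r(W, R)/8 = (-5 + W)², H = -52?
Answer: 13048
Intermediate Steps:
r(W, R) = 8*(-5 + W)²
t = 512 (t = 8*(-5 - 3)² = 8*(-8)² = 8*64 = 512)
k(g) = -g/2
u = -51 (u = -52 - 1*(-1) = -52 + 1 = -51)
u*k(t) + 1*(-8) = -(-51)*512/2 + 1*(-8) = -51*(-256) - 8 = 13056 - 8 = 13048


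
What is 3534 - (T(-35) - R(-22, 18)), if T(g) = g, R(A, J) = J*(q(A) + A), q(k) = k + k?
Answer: 2381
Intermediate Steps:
q(k) = 2*k
R(A, J) = 3*A*J (R(A, J) = J*(2*A + A) = J*(3*A) = 3*A*J)
3534 - (T(-35) - R(-22, 18)) = 3534 - (-35 - 3*(-22)*18) = 3534 - (-35 - 1*(-1188)) = 3534 - (-35 + 1188) = 3534 - 1*1153 = 3534 - 1153 = 2381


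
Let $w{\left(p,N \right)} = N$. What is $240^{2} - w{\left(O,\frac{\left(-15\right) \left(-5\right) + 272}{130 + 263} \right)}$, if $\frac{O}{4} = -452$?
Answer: $\frac{22636453}{393} \approx 57599.0$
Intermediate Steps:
$O = -1808$ ($O = 4 \left(-452\right) = -1808$)
$240^{2} - w{\left(O,\frac{\left(-15\right) \left(-5\right) + 272}{130 + 263} \right)} = 240^{2} - \frac{\left(-15\right) \left(-5\right) + 272}{130 + 263} = 57600 - \frac{75 + 272}{393} = 57600 - 347 \cdot \frac{1}{393} = 57600 - \frac{347}{393} = \frac{22636453}{393}$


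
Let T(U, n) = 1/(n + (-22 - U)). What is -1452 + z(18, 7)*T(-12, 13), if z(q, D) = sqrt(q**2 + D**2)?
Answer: -1452 + sqrt(373)/3 ≈ -1445.6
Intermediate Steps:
T(U, n) = 1/(-22 + n - U)
z(q, D) = sqrt(D**2 + q**2)
-1452 + z(18, 7)*T(-12, 13) = -1452 + sqrt(7**2 + 18**2)/(-22 + 13 - 1*(-12)) = -1452 + sqrt(49 + 324)/(-22 + 13 + 12) = -1452 + sqrt(373)/3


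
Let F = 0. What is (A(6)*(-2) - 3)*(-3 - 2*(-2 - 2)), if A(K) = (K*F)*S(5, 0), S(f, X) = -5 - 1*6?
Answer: -15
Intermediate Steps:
S(f, X) = -11 (S(f, X) = -5 - 6 = -11)
A(K) = 0 (A(K) = (K*0)*(-11) = 0*(-11) = 0)
(A(6)*(-2) - 3)*(-3 - 2*(-2 - 2)) = (0*(-2) - 3)*(-3 - 2*(-2 - 2)) = (0 - 3)*(-3 - 2*(-4)) = -3*(-3 + 8) = -3*5 = -15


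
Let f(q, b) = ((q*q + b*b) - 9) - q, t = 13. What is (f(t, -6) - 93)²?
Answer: 8100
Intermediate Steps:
f(q, b) = -9 + b² + q² - q (f(q, b) = ((q² + b²) - 9) - q = ((b² + q²) - 9) - q = (-9 + b² + q²) - q = -9 + b² + q² - q)
(f(t, -6) - 93)² = ((-9 + (-6)² + 13² - 1*13) - 93)² = ((-9 + 36 + 169 - 13) - 93)² = (183 - 93)² = 90² = 8100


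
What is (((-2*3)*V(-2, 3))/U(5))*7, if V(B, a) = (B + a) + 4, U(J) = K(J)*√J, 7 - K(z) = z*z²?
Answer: 21*√5/59 ≈ 0.79589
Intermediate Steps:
K(z) = 7 - z³ (K(z) = 7 - z*z² = 7 - z³)
U(J) = √J*(7 - J³) (U(J) = (7 - J³)*√J = √J*(7 - J³))
V(B, a) = 4 + B + a
(((-2*3)*V(-2, 3))/U(5))*7 = (((-2*3)*(4 - 2 + 3))/((√5*(7 - 1*5³))))*7 = ((-6*5)/((√5*(7 - 1*125))))*7 = (-30/(√5*(7 - 125)))*7 = (-30/(√5*(-118)))*7 = (-30/(-118*√5))*7 = (-√5/590*(-30))*7 = (3*√5/59)*7 = 21*√5/59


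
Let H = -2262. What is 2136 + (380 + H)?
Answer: 254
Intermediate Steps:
2136 + (380 + H) = 2136 + (380 - 2262) = 2136 - 1882 = 254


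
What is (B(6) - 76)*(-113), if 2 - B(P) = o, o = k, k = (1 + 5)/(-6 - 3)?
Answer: 24860/3 ≈ 8286.7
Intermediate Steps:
k = -2/3 (k = 6/(-9) = 6*(-1/9) = -2/3 ≈ -0.66667)
o = -2/3 ≈ -0.66667
B(P) = 8/3 (B(P) = 2 - 1*(-2/3) = 2 + 2/3 = 8/3)
(B(6) - 76)*(-113) = (8/3 - 76)*(-113) = -220/3*(-113) = 24860/3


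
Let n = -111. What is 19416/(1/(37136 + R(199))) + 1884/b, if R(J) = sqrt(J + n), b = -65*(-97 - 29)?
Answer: 984209466554/1365 + 38832*sqrt(22) ≈ 7.2121e+8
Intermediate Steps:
b = 8190 (b = -65*(-126) = 8190)
R(J) = sqrt(-111 + J) (R(J) = sqrt(J - 111) = sqrt(-111 + J))
19416/(1/(37136 + R(199))) + 1884/b = 19416/(1/(37136 + sqrt(-111 + 199))) + 1884/8190 = 19416/(1/(37136 + sqrt(88))) + 1884*(1/8190) = 19416/(1/(37136 + 2*sqrt(22))) + 314/1365 = 19416*(37136 + 2*sqrt(22)) + 314/1365 = (721032576 + 38832*sqrt(22)) + 314/1365 = 984209466554/1365 + 38832*sqrt(22)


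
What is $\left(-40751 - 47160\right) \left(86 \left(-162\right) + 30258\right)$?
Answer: $-1435234986$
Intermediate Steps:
$\left(-40751 - 47160\right) \left(86 \left(-162\right) + 30258\right) = - 87911 \left(-13932 + 30258\right) = \left(-87911\right) 16326 = -1435234986$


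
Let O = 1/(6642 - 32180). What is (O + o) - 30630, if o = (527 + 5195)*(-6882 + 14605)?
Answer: 1127767682287/25538 ≈ 4.4160e+7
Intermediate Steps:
o = 44191006 (o = 5722*7723 = 44191006)
O = -1/25538 (O = 1/(-25538) = -1/25538 ≈ -3.9157e-5)
(O + o) - 30630 = (-1/25538 + 44191006) - 30630 = 1128549911227/25538 - 30630 = 1127767682287/25538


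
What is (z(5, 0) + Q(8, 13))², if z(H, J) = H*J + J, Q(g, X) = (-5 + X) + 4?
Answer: 144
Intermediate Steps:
Q(g, X) = -1 + X
z(H, J) = J + H*J
(z(5, 0) + Q(8, 13))² = (0*(1 + 5) + (-1 + 13))² = (0*6 + 12)² = (0 + 12)² = 12² = 144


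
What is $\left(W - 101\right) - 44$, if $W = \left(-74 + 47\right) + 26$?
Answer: $-146$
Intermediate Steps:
$W = -1$ ($W = -27 + 26 = -1$)
$\left(W - 101\right) - 44 = \left(-1 - 101\right) - 44 = -102 - 44 = -146$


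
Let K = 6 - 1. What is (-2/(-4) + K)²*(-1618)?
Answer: -97889/2 ≈ -48945.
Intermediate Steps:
K = 5
(-2/(-4) + K)²*(-1618) = (-2/(-4) + 5)²*(-1618) = (-2*(-¼) + 5)²*(-1618) = (½ + 5)²*(-1618) = (11/2)²*(-1618) = (121/4)*(-1618) = -97889/2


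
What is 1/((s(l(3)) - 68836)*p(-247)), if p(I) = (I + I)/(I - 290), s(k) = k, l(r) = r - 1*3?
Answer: -537/34004984 ≈ -1.5792e-5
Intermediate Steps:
l(r) = -3 + r (l(r) = r - 3 = -3 + r)
p(I) = 2*I/(-290 + I) (p(I) = (2*I)/(-290 + I) = 2*I/(-290 + I))
1/((s(l(3)) - 68836)*p(-247)) = 1/(((-3 + 3) - 68836)*((2*(-247)/(-290 - 247)))) = 1/((0 - 68836)*((2*(-247)/(-537)))) = 1/((-68836)*((2*(-247)*(-1/537)))) = -1/(68836*494/537) = -1/68836*537/494 = -537/34004984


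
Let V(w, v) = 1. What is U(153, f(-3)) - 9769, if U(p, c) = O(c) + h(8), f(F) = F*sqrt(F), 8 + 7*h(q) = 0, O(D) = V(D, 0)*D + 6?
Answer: -68349/7 - 3*I*sqrt(3) ≈ -9764.1 - 5.1962*I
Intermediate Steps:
O(D) = 6 + D (O(D) = 1*D + 6 = D + 6 = 6 + D)
h(q) = -8/7 (h(q) = -8/7 + (1/7)*0 = -8/7 + 0 = -8/7)
f(F) = F**(3/2)
U(p, c) = 34/7 + c (U(p, c) = (6 + c) - 8/7 = 34/7 + c)
U(153, f(-3)) - 9769 = (34/7 + (-3)**(3/2)) - 9769 = (34/7 - 3*I*sqrt(3)) - 9769 = -68349/7 - 3*I*sqrt(3)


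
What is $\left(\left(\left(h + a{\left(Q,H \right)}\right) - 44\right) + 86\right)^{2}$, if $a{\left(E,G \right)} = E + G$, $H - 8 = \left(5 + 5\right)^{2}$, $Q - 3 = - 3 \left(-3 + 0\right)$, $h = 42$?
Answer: $41616$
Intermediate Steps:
$Q = 12$ ($Q = 3 - 3 \left(-3 + 0\right) = 3 - -9 = 3 + 9 = 12$)
$H = 108$ ($H = 8 + \left(5 + 5\right)^{2} = 8 + 10^{2} = 8 + 100 = 108$)
$\left(\left(\left(h + a{\left(Q,H \right)}\right) - 44\right) + 86\right)^{2} = \left(\left(\left(42 + \left(12 + 108\right)\right) - 44\right) + 86\right)^{2} = \left(\left(\left(42 + 120\right) - 44\right) + 86\right)^{2} = \left(\left(162 - 44\right) + 86\right)^{2} = \left(118 + 86\right)^{2} = 204^{2} = 41616$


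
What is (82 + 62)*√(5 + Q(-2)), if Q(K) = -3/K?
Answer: 72*√26 ≈ 367.13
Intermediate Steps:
(82 + 62)*√(5 + Q(-2)) = (82 + 62)*√(5 - 3/(-2)) = 144*√(5 - 3*(-½)) = 144*√(5 + 3/2) = 144*√(13/2) = 144*(√26/2) = 72*√26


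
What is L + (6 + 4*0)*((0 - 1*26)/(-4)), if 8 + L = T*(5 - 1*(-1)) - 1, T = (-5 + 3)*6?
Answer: -42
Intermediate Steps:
T = -12 (T = -2*6 = -12)
L = -81 (L = -8 + (-12*(5 - 1*(-1)) - 1) = -8 + (-12*(5 + 1) - 1) = -8 + (-12*6 - 1) = -8 + (-72 - 1) = -8 - 73 = -81)
L + (6 + 4*0)*((0 - 1*26)/(-4)) = -81 + (6 + 4*0)*((0 - 1*26)/(-4)) = -81 + (6 + 0)*((0 - 26)*(-1/4)) = -81 + 6*(-26*(-1/4)) = -81 + 6*(13/2) = -81 + 39 = -42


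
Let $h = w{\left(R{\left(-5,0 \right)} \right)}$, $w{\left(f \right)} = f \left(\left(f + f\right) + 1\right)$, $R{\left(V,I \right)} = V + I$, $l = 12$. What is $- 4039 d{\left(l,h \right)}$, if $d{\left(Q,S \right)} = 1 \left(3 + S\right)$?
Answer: $-193872$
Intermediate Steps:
$R{\left(V,I \right)} = I + V$
$w{\left(f \right)} = f \left(1 + 2 f\right)$ ($w{\left(f \right)} = f \left(2 f + 1\right) = f \left(1 + 2 f\right)$)
$h = 45$ ($h = \left(0 - 5\right) \left(1 + 2 \left(0 - 5\right)\right) = - 5 \left(1 + 2 \left(-5\right)\right) = - 5 \left(1 - 10\right) = \left(-5\right) \left(-9\right) = 45$)
$d{\left(Q,S \right)} = 3 + S$
$- 4039 d{\left(l,h \right)} = - 4039 \left(3 + 45\right) = \left(-4039\right) 48 = -193872$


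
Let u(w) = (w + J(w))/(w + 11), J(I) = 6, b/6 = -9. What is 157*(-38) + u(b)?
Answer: -256490/43 ≈ -5964.9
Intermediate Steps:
b = -54 (b = 6*(-9) = -54)
u(w) = (6 + w)/(11 + w) (u(w) = (w + 6)/(w + 11) = (6 + w)/(11 + w))
157*(-38) + u(b) = 157*(-38) + (6 - 54)/(11 - 54) = -5966 - 48/(-43) = -5966 - 1/43*(-48) = -5966 + 48/43 = -256490/43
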